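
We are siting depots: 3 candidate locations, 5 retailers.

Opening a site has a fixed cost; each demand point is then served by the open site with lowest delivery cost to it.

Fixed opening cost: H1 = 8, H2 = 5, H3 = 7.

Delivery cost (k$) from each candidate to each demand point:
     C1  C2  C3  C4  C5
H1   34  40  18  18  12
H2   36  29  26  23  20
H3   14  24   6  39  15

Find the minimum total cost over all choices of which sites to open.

Open {H1, H3}: assign each demand point to its cheapest open site.
  C1→H3 14, C2→H3 24, C3→H3 6, C4→H1 18, C5→H1 12
  delivery cost 74, fixed 15 → total 89.
Compare {H2, H3}: delivery cost 82 + fixed 12 = 94.
Compare {H1, H2, H3}: delivery cost 74 + fixed 20 = 94.
Compare {H3}: delivery cost 98 + fixed 7 = 105.
All other subsets cost ≥ 94. Minimum total cost: 89.

89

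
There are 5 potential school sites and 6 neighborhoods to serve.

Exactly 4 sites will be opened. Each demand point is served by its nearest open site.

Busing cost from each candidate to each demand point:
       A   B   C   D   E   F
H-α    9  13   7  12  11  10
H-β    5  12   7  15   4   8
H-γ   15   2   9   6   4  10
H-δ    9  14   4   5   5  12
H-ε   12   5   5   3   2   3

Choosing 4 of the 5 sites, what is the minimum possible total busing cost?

19

Open {H-β, H-γ, H-δ, H-ε}.
  A→H-β 5, B→H-γ 2, C→H-δ 4, D→H-ε 3, E→H-ε 2, F→H-ε 3  ⇒ total 19.
Compare {H-α, H-β, H-γ, H-ε}: total 20.
Compare {H-α, H-β, H-δ, H-ε}: total 22.
No size-4 selection does better; minimum is 19.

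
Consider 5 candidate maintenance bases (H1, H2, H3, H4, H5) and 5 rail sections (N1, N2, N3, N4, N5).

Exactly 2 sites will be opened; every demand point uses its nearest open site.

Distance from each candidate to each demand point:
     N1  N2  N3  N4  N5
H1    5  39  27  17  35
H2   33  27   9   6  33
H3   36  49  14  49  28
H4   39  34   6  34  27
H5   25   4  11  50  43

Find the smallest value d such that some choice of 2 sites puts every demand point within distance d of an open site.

33

Open {H1, H2}.
  Farthest demand point is N5 at distance 33 (to H2); all others are ≤ 33.
With {H2, H3} the worst case is 33.
With {H2, H4} the worst case is 33.
No size-2 selection achieves below 33.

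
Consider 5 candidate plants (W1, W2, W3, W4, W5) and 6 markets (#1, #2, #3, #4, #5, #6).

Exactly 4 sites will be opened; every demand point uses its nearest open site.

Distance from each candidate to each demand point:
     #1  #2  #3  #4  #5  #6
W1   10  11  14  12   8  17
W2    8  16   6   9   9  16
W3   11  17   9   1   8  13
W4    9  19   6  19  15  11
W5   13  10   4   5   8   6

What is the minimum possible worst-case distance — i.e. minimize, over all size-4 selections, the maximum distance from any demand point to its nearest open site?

10

Open {W1, W2, W3, W5}.
  Farthest demand point is #2 at distance 10 (to W5); all others are ≤ 10.
With {W1, W2, W4, W5} the worst case is 10.
With {W1, W3, W4, W5} the worst case is 10.
No size-4 selection achieves below 10.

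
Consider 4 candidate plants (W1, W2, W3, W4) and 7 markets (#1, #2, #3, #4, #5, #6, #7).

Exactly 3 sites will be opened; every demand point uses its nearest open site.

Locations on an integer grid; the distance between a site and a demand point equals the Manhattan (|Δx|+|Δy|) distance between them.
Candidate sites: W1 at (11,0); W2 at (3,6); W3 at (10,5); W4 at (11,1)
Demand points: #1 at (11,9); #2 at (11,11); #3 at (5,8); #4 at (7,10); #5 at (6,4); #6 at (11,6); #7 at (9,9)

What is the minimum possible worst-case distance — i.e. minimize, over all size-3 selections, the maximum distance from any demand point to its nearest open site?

8

Open {W1, W2, W3}.
  Farthest demand point is #4 at distance 8 (to W2); all others are ≤ 8.
With {W1, W3, W4} the worst case is 8.
With {W2, W3, W4} the worst case is 8.
No size-3 selection achieves below 8.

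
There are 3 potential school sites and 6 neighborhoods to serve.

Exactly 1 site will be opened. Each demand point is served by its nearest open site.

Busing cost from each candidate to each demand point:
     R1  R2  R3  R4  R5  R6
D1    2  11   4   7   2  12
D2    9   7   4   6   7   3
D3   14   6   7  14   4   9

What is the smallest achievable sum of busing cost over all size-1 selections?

Open {D2}.
  R1→D2 9, R2→D2 7, R3→D2 4, R4→D2 6, R5→D2 7, R6→D2 3  ⇒ total 36.
Compare {D1}: total 38.
Compare {D3}: total 54.

36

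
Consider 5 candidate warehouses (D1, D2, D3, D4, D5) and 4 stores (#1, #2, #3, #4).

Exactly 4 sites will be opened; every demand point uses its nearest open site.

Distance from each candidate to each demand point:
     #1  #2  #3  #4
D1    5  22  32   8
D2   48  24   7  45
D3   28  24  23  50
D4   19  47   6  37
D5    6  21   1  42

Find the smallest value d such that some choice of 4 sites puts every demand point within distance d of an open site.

Open {D1, D2, D3, D5}.
  Farthest demand point is #2 at distance 21 (to D5); all others are ≤ 21.
With {D1, D2, D4, D5} the worst case is 21.
With {D1, D3, D4, D5} the worst case is 21.
No size-4 selection achieves below 21.

21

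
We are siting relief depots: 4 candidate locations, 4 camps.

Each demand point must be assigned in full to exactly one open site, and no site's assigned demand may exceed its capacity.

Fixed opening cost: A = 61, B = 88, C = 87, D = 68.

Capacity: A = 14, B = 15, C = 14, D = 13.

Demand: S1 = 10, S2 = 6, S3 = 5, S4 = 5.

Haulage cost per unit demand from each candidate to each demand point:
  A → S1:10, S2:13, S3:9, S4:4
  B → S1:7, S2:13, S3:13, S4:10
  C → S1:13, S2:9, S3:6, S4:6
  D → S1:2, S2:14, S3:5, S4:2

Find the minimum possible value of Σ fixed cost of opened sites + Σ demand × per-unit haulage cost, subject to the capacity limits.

Open {A, C, D}; cheapest assignment that respects the capacities:
  A (cap 14, load 5): S4 — cost 5×4 = 20
  C (cap 14, load 11): S2, S3 — cost 6×9 + 5×6 = 84
  D (cap 13, load 10): S1 — cost 10×2 = 20
  Shipping 124, fixed 216 → total 340.
  Any other capacity-feasible assignment to {A, C, D} ships for at least 124.
Compare {B, C}: its best feasible assignment gives total 379.
Compare {A, B, D}: its best feasible assignment gives total 380.
Every other set of open sites that can feasibly serve all demand totals ≥ 379 even under its best assignment. Minimum: 340.

340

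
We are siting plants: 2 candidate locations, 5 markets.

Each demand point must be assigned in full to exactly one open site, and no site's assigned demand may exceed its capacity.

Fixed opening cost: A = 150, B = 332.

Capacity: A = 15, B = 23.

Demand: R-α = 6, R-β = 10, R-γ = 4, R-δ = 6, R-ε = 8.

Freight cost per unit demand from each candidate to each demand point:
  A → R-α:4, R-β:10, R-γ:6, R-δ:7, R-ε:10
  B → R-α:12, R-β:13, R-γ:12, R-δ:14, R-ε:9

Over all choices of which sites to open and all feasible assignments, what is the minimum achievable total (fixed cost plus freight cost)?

798

Open {A, B}; cheapest assignment that respects the capacities:
  A (cap 15, load 12): R-α, R-δ — cost 6×4 + 6×7 = 66
  B (cap 23, load 22): R-β, R-γ, R-ε — cost 10×13 + 4×12 + 8×9 = 250
  Shipping 316, fixed 482 → total 798.
  Any other capacity-feasible assignment to {A, B} ships for at least 316.
Total demand is 34 and no other set of sites has combined capacity ≥ 34, so {A, B} is the only feasible choice of open sites. Minimum: 798.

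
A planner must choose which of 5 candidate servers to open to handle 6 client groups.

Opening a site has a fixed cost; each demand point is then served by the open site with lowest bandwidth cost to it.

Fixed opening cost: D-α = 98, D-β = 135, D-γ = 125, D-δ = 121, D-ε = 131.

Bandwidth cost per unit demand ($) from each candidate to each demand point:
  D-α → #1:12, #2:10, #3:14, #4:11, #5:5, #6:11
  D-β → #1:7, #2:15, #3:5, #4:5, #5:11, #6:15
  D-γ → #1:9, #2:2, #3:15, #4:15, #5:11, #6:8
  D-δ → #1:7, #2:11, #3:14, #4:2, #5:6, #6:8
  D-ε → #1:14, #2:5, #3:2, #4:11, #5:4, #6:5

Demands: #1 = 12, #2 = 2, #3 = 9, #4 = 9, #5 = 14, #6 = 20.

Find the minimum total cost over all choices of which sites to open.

Open {D-δ, D-ε}: assign each demand point to its cheapest open site.
  #1→D-δ 12×7=84, #2→D-ε 2×5=10, #3→D-ε 9×2=18, #4→D-δ 9×2=18, #5→D-ε 14×4=56, #6→D-ε 20×5=100
  bandwidth cost 286, fixed 252 → total 538.
Compare {D-β, D-ε}: bandwidth cost 313 + fixed 266 = 579.
Compare {D-ε}: bandwidth cost 451 + fixed 131 = 582.
Compare {D-δ}: bandwidth cost 494 + fixed 121 = 615.
All other subsets cost ≥ 579. Minimum total cost: 538.

538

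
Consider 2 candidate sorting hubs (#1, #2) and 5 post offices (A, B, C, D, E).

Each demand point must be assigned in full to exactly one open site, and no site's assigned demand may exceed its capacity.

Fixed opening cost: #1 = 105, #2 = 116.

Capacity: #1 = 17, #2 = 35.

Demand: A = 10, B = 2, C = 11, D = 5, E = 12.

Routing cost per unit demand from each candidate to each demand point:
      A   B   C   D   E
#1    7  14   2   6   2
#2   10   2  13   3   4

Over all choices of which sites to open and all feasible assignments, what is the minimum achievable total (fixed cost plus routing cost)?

Open {#1, #2}; cheapest assignment that respects the capacities:
  #1 (cap 17, load 11): C — cost 11×2 = 22
  #2 (cap 35, load 29): A, B, D, E — cost 10×10 + 2×2 + 5×3 + 12×4 = 167
  Shipping 189, fixed 221 → total 410.
  Any other capacity-feasible assignment to {#1, #2} ships for at least 189.
Total demand is 40 and no other set of sites has combined capacity ≥ 40, so {#1, #2} is the only feasible choice of open sites. Minimum: 410.

410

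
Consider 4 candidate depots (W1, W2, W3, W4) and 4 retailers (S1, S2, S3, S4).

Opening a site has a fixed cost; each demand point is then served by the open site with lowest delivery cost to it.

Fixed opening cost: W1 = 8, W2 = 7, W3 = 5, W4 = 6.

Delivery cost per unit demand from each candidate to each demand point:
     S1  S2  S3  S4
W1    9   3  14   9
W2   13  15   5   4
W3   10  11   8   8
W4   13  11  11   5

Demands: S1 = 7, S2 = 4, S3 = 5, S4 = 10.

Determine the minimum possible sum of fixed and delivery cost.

Open {W1, W2}: assign each demand point to its cheapest open site.
  S1→W1 7×9=63, S2→W1 4×3=12, S3→W2 5×5=25, S4→W2 10×4=40
  delivery cost 140, fixed 15 → total 155.
Compare {W1, W2, W3}: delivery cost 140 + fixed 20 = 160.
Compare {W1, W2, W4}: delivery cost 140 + fixed 21 = 161.
Compare {W1, W2, W3, W4}: delivery cost 140 + fixed 26 = 166.
All other subsets cost ≥ 160. Minimum total cost: 155.

155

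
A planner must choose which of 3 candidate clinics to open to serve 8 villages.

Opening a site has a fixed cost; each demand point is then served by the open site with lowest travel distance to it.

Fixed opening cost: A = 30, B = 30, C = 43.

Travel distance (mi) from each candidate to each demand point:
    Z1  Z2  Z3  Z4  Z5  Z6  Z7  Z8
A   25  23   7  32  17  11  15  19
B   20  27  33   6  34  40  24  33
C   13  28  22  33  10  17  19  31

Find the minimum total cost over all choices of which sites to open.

Open {A, B}: assign each demand point to its cheapest open site.
  Z1→B 20, Z2→A 23, Z3→A 7, Z4→B 6, Z5→A 17, Z6→A 11, Z7→A 15, Z8→A 19
  travel distance 118, fixed 60 → total 178.
Compare {A}: travel distance 149 + fixed 30 = 179.
Compare {A, C}: travel distance 130 + fixed 73 = 203.
Compare {A, B, C}: travel distance 104 + fixed 103 = 207.
All other subsets cost ≥ 179. Minimum total cost: 178.

178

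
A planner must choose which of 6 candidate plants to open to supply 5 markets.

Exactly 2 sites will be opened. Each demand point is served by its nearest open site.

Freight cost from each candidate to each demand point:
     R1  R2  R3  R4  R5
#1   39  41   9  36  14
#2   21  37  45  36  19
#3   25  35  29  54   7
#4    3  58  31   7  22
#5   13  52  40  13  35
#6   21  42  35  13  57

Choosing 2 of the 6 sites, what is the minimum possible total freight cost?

74

Open {#1, #4}.
  R1→#4 3, R2→#1 41, R3→#1 9, R4→#4 7, R5→#1 14  ⇒ total 74.
Compare {#3, #4}: total 81.
Compare {#1, #5}: total 90.
No size-2 selection does better; minimum is 74.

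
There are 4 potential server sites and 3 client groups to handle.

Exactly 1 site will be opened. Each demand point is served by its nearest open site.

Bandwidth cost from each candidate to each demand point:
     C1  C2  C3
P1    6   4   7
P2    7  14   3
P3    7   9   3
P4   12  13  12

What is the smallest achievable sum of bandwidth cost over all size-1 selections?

17

Open {P1}.
  C1→P1 6, C2→P1 4, C3→P1 7  ⇒ total 17.
Compare {P3}: total 19.
Compare {P2}: total 24.
No size-1 selection does better; minimum is 17.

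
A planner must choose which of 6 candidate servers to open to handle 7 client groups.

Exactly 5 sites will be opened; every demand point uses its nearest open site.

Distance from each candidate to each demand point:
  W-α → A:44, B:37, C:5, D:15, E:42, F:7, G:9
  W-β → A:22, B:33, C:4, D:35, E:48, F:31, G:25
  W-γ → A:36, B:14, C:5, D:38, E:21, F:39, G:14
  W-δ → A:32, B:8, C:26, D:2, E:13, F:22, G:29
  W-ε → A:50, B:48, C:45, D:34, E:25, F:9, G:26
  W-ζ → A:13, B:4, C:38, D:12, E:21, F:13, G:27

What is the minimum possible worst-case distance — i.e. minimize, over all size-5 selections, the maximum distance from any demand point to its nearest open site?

13

Open {W-α, W-β, W-γ, W-δ, W-ζ}.
  Farthest demand point is A at distance 13 (to W-ζ); all others are ≤ 13.
With {W-α, W-β, W-δ, W-ε, W-ζ} the worst case is 13.
With {W-α, W-γ, W-δ, W-ε, W-ζ} the worst case is 13.
No size-5 selection achieves below 13.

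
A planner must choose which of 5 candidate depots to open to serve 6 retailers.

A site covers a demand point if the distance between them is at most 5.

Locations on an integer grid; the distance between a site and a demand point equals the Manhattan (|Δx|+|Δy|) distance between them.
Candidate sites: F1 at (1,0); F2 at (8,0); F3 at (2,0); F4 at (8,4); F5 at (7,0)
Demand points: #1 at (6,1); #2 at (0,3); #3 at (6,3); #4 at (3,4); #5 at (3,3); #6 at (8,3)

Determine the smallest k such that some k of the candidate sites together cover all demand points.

2

Coverage sets (demand points within 5 of each site):
  F1: {#2, #5}
  F2: {#1, #3, #6}
  F3: {#1, #2, #4, #5}
  F4: {#1, #3, #4, #6}
  F5: {#1, #3, #6}
No single site covers all 6 demand points.
But {F1, F4} covers everything, so the minimum is 2.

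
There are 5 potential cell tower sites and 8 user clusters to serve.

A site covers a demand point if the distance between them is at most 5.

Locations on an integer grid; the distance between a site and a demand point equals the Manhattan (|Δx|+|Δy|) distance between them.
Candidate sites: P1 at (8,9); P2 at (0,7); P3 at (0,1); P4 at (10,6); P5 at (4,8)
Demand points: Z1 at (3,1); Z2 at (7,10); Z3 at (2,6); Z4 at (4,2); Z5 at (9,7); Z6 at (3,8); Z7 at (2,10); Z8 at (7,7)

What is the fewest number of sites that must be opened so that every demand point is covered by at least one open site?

Coverage sets (demand points within 5 of each site):
  P1: {Z2, Z5, Z8}
  P2: {Z3, Z6, Z7}
  P3: {Z1, Z4}
  P4: {Z5, Z8}
  P5: {Z2, Z3, Z6, Z7, Z8}
No 2 sites suffice: every size-2 union leaves at least one demand point uncovered.
But {P1, P2, P3} covers everything, so the minimum is 3.

3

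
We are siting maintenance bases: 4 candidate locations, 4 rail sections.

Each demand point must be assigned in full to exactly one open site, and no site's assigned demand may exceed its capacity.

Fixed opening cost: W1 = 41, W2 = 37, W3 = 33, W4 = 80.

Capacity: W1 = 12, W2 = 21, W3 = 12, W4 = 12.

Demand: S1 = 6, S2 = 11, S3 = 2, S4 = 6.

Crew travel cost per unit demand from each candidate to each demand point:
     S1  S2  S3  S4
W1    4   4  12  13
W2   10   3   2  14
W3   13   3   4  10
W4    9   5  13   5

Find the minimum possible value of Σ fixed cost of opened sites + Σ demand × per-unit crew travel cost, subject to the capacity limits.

217

Open {W1, W2}; cheapest assignment that respects the capacities:
  W1 (cap 12, load 12): S1, S4 — cost 6×4 + 6×13 = 102
  W2 (cap 21, load 13): S2, S3 — cost 11×3 + 2×2 = 37
  Shipping 139, fixed 78 → total 217.
  Any other capacity-feasible assignment to {W1, W2} ships for at least 139.
Compare {W2, W3}: its best feasible assignment gives total 227.
Compare {W1, W2, W3}: its best feasible assignment gives total 232.
Every other set of open sites that can feasibly serve all demand totals ≥ 227 even under its best assignment. Minimum: 217.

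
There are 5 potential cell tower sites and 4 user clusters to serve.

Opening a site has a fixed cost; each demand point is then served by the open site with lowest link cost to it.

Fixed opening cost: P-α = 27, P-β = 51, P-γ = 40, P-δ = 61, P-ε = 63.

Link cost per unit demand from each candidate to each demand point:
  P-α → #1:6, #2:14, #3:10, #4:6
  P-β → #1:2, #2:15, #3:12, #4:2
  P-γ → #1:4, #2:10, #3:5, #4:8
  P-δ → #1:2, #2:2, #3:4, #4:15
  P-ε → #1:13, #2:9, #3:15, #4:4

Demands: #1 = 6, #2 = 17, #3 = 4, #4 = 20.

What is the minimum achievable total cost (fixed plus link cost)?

Open {P-β, P-δ}: assign each demand point to its cheapest open site.
  #1→P-β 6×2=12, #2→P-δ 17×2=34, #3→P-δ 4×4=16, #4→P-β 20×2=40
  link cost 102, fixed 112 → total 214.
Compare {P-α, P-β, P-δ}: link cost 102 + fixed 139 = 241.
Compare {P-β, P-γ, P-δ}: link cost 102 + fixed 152 = 254.
Compare {P-δ, P-ε}: link cost 142 + fixed 124 = 266.
All other subsets cost ≥ 241. Minimum total cost: 214.

214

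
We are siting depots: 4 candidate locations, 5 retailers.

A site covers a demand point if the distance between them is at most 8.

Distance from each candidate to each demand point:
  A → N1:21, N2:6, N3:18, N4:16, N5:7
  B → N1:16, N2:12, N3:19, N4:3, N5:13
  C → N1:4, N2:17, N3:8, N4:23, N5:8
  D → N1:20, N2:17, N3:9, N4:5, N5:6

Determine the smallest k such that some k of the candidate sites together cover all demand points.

Coverage sets (demand points within 8 of each site):
  A: {N2, N5}
  B: {N4}
  C: {N1, N3, N5}
  D: {N4, N5}
No 2 sites suffice: every size-2 union leaves at least one demand point uncovered.
But {A, B, C} covers everything, so the minimum is 3.

3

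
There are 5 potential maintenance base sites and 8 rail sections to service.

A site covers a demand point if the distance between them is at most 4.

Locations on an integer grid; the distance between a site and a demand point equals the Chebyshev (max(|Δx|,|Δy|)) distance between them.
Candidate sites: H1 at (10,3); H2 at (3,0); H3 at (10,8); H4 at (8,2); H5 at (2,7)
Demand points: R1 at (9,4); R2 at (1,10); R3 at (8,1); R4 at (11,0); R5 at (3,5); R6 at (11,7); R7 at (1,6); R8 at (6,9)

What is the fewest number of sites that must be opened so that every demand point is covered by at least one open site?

2

Coverage sets (demand points within 4 of each site):
  H1: {R1, R3, R4, R6}
  H2: {}
  H3: {R1, R6, R8}
  H4: {R1, R3, R4}
  H5: {R2, R5, R7, R8}
No single site covers all 8 demand points.
But {H1, H5} covers everything, so the minimum is 2.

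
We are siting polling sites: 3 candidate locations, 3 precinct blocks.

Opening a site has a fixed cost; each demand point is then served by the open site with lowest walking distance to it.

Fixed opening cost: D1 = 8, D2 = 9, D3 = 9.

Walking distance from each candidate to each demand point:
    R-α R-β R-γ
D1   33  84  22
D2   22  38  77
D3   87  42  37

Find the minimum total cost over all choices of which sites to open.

99

Open {D1, D2}: assign each demand point to its cheapest open site.
  R-α→D2 22, R-β→D2 38, R-γ→D1 22
  walking distance 82, fixed 17 → total 99.
Compare {D1, D2, D3}: walking distance 82 + fixed 26 = 108.
Compare {D1, D3}: walking distance 97 + fixed 17 = 114.
Compare {D2, D3}: walking distance 97 + fixed 18 = 115.
All other subsets cost ≥ 108. Minimum total cost: 99.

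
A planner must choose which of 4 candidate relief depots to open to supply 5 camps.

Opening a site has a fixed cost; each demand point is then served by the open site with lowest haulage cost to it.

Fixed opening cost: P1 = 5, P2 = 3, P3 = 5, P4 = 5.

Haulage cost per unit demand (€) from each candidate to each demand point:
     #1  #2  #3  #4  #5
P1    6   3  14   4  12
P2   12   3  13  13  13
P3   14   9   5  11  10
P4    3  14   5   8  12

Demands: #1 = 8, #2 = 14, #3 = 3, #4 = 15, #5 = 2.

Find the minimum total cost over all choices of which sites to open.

Open {P1, P4}: assign each demand point to its cheapest open site.
  #1→P4 8×3=24, #2→P1 14×3=42, #3→P4 3×5=15, #4→P1 15×4=60, #5→P1 2×12=24
  haulage cost 165, fixed 10 → total 175.
Compare {P1, P3, P4}: haulage cost 161 + fixed 15 = 176.
Compare {P1, P2, P4}: haulage cost 165 + fixed 13 = 178.
Compare {P1, P2, P3, P4}: haulage cost 161 + fixed 18 = 179.
All other subsets cost ≥ 176. Minimum total cost: 175.

175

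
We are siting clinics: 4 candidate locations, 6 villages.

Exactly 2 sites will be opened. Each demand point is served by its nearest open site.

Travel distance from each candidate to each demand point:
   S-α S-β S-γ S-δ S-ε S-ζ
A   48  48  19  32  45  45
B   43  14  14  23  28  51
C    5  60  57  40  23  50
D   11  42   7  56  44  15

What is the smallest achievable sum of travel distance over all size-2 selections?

Open {B, D}.
  S-α→D 11, S-β→B 14, S-γ→D 7, S-δ→B 23, S-ε→B 28, S-ζ→D 15  ⇒ total 98.
Compare {B, C}: total 129.
Compare {C, D}: total 132.
No size-2 selection does better; minimum is 98.

98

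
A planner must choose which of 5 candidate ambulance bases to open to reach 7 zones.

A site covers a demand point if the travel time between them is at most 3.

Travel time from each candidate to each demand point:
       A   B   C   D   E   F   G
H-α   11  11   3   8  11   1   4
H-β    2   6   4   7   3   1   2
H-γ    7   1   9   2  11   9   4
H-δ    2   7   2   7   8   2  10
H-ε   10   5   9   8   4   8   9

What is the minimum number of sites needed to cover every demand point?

Coverage sets (demand points within 3 of each site):
  H-α: {C, F}
  H-β: {A, E, F, G}
  H-γ: {B, D}
  H-δ: {A, C, F}
  H-ε: {}
No 2 sites suffice: every size-2 union leaves at least one demand point uncovered.
But {H-α, H-β, H-γ} covers everything, so the minimum is 3.

3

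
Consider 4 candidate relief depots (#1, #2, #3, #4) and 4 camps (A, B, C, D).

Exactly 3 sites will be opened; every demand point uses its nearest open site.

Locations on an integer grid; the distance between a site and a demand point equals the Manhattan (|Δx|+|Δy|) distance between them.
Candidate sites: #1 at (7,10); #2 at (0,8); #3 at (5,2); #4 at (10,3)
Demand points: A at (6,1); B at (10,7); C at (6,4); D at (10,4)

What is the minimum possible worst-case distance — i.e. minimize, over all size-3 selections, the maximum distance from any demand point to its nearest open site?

Open {#1, #3, #4}.
  Farthest demand point is B at distance 4 (to #4); all others are ≤ 4.
With {#2, #3, #4} the worst case is 4.
With {#1, #2, #4} the worst case is 6.
No size-3 selection achieves below 4.

4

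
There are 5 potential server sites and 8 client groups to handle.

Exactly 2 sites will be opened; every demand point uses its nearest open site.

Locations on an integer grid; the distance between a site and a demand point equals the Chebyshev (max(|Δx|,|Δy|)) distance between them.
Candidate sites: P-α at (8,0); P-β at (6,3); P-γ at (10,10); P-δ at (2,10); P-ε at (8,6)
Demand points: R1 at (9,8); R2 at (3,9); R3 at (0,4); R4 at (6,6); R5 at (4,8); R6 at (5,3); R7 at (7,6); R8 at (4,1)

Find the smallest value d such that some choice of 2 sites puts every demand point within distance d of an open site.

6

Open {P-α, P-β}.
  Farthest demand point is R2 at distance 6 (to P-β); all others are ≤ 6.
With {P-β, P-γ} the worst case is 6.
With {P-β, P-δ} the worst case is 6.
No size-2 selection achieves below 6.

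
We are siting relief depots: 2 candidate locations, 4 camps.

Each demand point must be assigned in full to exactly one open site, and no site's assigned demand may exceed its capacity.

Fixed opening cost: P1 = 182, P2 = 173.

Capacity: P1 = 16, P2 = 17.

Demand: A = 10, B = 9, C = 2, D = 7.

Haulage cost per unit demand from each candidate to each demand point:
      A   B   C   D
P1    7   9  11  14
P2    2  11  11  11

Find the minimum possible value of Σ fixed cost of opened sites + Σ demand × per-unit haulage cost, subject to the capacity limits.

555

Open {P1, P2}; cheapest assignment that respects the capacities:
  P1 (cap 16, load 11): B, C — cost 9×9 + 2×11 = 103
  P2 (cap 17, load 17): A, D — cost 10×2 + 7×11 = 97
  Shipping 200, fixed 355 → total 555.
  Any other capacity-feasible assignment to {P1, P2} ships for at least 200.
Total demand is 28 and no other set of sites has combined capacity ≥ 28, so {P1, P2} is the only feasible choice of open sites. Minimum: 555.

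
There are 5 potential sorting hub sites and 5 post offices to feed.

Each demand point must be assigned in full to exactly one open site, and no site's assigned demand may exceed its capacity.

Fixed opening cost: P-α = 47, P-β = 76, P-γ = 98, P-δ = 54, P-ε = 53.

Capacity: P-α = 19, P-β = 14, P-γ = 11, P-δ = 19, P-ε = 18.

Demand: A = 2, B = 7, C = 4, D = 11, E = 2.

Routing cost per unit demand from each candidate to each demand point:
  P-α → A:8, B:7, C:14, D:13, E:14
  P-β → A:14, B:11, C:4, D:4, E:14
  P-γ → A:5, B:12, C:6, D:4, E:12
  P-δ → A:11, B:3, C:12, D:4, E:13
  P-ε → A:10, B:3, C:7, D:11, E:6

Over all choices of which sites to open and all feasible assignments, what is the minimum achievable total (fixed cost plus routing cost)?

Open {P-δ, P-ε}; cheapest assignment that respects the capacities:
  P-δ (cap 19, load 18): B, D — cost 7×3 + 11×4 = 65
  P-ε (cap 18, load 8): A, C, E — cost 2×10 + 4×7 + 2×6 = 60
  Shipping 125, fixed 107 → total 232.
  Any other capacity-feasible assignment to {P-δ, P-ε} ships for at least 125.
Compare {P-β, P-ε}: its best feasible assignment gives total 254.
Compare {P-α, P-δ}: its best feasible assignment gives total 266.
Every other set of open sites that can feasibly serve all demand totals ≥ 254 even under its best assignment. Minimum: 232.

232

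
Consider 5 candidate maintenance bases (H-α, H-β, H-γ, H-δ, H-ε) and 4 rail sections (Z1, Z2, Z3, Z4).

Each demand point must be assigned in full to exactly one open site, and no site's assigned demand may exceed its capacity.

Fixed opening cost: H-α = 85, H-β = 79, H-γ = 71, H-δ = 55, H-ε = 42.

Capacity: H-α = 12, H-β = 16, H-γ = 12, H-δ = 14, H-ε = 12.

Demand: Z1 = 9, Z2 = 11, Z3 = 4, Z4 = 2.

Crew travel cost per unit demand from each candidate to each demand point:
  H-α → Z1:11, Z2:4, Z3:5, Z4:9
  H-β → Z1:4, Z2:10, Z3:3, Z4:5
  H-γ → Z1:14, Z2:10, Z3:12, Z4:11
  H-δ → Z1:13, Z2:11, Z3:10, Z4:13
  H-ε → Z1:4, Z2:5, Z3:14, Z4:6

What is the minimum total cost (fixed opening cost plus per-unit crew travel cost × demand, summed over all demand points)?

Open {H-β, H-ε}; cheapest assignment that respects the capacities:
  H-β (cap 16, load 15): Z1, Z3, Z4 — cost 9×4 + 4×3 + 2×5 = 58
  H-ε (cap 12, load 11): Z2 — cost 11×5 = 55
  Shipping 113, fixed 121 → total 234.
  Any other capacity-feasible assignment to {H-β, H-ε} ships for at least 113.
Compare {H-α, H-β}: its best feasible assignment gives total 266.
Compare {H-β, H-δ, H-ε}: its best feasible assignment gives total 289.
Every other set of open sites that can feasibly serve all demand totals ≥ 266 even under its best assignment. Minimum: 234.

234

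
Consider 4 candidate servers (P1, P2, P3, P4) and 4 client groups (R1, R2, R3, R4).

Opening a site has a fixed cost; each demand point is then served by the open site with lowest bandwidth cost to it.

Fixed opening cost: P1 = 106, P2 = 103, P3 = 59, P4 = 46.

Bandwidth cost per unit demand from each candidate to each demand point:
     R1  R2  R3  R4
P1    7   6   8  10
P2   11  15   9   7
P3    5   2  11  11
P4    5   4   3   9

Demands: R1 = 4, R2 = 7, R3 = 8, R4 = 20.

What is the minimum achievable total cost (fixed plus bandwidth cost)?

Open {P4}: assign each demand point to its cheapest open site.
  R1→P4 4×5=20, R2→P4 7×4=28, R3→P4 8×3=24, R4→P4 20×9=180
  bandwidth cost 252, fixed 46 → total 298.
Compare {P3, P4}: bandwidth cost 238 + fixed 105 = 343.
Compare {P2, P4}: bandwidth cost 212 + fixed 149 = 361.
Compare {P3}: bandwidth cost 342 + fixed 59 = 401.
All other subsets cost ≥ 343. Minimum total cost: 298.

298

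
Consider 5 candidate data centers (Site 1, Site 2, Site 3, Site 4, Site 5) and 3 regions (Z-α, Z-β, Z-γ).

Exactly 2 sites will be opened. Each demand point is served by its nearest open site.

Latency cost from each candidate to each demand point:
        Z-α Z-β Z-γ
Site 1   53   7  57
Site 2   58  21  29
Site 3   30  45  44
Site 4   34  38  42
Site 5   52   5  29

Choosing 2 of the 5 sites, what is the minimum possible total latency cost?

64

Open {Site 3, Site 5}.
  Z-α→Site 3 30, Z-β→Site 5 5, Z-γ→Site 5 29  ⇒ total 64.
Compare {Site 4, Site 5}: total 68.
Compare {Site 2, Site 3}: total 80.
No size-2 selection does better; minimum is 64.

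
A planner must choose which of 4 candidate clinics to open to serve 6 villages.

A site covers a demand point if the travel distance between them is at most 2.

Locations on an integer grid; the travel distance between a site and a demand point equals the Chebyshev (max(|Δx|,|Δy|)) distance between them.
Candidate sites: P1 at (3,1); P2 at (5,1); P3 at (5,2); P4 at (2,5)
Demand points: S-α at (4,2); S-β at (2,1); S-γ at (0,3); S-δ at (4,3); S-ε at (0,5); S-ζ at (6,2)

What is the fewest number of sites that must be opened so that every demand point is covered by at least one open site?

Coverage sets (demand points within 2 of each site):
  P1: {S-α, S-β, S-δ}
  P2: {S-α, S-δ, S-ζ}
  P3: {S-α, S-δ, S-ζ}
  P4: {S-γ, S-δ, S-ε}
No 2 sites suffice: every size-2 union leaves at least one demand point uncovered.
But {P1, P2, P4} covers everything, so the minimum is 3.

3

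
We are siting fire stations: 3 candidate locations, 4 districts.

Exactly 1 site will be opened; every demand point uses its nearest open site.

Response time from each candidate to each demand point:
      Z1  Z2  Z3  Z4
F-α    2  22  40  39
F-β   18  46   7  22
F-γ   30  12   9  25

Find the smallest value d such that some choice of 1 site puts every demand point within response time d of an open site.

Open {F-γ}.
  Farthest demand point is Z1 at response time 30 (to F-γ); all others are ≤ 30.
With {F-α} the worst case is 40.
With {F-β} the worst case is 46.
No size-1 selection achieves below 30.

30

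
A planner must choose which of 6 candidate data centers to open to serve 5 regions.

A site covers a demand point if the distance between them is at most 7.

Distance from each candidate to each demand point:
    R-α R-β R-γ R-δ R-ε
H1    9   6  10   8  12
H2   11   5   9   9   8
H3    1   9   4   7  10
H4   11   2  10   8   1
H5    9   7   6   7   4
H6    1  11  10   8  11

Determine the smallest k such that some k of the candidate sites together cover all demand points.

2

Coverage sets (demand points within 7 of each site):
  H1: {R-β}
  H2: {R-β}
  H3: {R-α, R-γ, R-δ}
  H4: {R-β, R-ε}
  H5: {R-β, R-γ, R-δ, R-ε}
  H6: {R-α}
No single site covers all 5 demand points.
But {H3, H4} covers everything, so the minimum is 2.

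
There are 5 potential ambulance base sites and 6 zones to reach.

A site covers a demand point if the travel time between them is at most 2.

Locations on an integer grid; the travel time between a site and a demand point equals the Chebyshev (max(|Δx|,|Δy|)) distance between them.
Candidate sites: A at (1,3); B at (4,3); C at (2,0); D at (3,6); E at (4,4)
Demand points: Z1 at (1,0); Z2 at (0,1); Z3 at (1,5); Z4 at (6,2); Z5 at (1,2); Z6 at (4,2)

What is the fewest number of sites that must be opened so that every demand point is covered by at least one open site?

Coverage sets (demand points within 2 of each site):
  A: {Z2, Z3, Z5}
  B: {Z4, Z6}
  C: {Z1, Z2, Z5, Z6}
  D: {Z3}
  E: {Z4, Z6}
No 2 sites suffice: every size-2 union leaves at least one demand point uncovered.
But {A, B, C} covers everything, so the minimum is 3.

3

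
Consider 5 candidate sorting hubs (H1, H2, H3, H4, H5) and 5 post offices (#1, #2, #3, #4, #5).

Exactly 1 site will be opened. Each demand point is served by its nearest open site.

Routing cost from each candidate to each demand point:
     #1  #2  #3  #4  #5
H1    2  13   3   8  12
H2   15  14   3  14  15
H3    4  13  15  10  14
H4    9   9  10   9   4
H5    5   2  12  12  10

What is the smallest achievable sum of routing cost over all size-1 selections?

Open {H1}.
  #1→H1 2, #2→H1 13, #3→H1 3, #4→H1 8, #5→H1 12  ⇒ total 38.
Compare {H4}: total 41.
Compare {H5}: total 41.
No size-1 selection does better; minimum is 38.

38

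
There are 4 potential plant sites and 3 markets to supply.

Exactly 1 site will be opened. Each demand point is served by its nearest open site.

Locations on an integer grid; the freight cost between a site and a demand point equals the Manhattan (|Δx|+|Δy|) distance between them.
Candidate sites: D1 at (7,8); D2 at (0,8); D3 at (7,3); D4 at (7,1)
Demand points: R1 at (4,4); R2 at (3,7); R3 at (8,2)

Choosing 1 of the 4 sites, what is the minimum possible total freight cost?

Open {D3}.
  R1→D3 4, R2→D3 8, R3→D3 2  ⇒ total 14.
Compare {D4}: total 18.
Compare {D1}: total 19.
No size-1 selection does better; minimum is 14.

14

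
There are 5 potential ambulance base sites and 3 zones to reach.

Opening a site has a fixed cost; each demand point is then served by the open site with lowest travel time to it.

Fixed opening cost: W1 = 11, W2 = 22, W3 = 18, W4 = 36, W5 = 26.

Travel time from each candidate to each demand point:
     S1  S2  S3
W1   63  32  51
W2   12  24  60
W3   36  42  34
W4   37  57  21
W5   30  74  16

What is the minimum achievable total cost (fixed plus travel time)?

100

Open {W2, W5}: assign each demand point to its cheapest open site.
  S1→W2 12, S2→W2 24, S3→W5 16
  travel time 52, fixed 48 → total 100.
Compare {W2, W3}: travel time 70 + fixed 40 = 110.
Compare {W1, W2, W5}: travel time 52 + fixed 59 = 111.
Compare {W1, W5}: travel time 78 + fixed 37 = 115.
All other subsets cost ≥ 110. Minimum total cost: 100.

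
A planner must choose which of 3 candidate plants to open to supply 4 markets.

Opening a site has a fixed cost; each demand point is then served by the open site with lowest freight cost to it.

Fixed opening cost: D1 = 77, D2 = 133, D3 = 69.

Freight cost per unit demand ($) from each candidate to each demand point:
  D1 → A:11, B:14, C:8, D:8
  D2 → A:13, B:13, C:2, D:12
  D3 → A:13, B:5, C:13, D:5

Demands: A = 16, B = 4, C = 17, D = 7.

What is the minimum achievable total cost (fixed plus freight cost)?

499

Open {D2, D3}: assign each demand point to its cheapest open site.
  A→D2 16×13=208, B→D3 4×5=20, C→D2 17×2=34, D→D3 7×5=35
  freight cost 297, fixed 202 → total 499.
Compare {D1}: freight cost 424 + fixed 77 = 501.
Compare {D2}: freight cost 378 + fixed 133 = 511.
Compare {D1, D3}: freight cost 367 + fixed 146 = 513.
All other subsets cost ≥ 501. Minimum total cost: 499.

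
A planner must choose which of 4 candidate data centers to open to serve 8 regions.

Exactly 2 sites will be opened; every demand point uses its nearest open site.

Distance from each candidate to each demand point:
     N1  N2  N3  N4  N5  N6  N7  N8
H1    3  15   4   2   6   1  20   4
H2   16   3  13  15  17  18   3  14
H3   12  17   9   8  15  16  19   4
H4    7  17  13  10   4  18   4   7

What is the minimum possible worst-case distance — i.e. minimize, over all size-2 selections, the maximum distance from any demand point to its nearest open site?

Open {H1, H2}.
  Farthest demand point is N5 at distance 6 (to H1); all others are ≤ 6.
With {H1, H4} the worst case is 15.
With {H2, H3} the worst case is 16.
No size-2 selection achieves below 6.

6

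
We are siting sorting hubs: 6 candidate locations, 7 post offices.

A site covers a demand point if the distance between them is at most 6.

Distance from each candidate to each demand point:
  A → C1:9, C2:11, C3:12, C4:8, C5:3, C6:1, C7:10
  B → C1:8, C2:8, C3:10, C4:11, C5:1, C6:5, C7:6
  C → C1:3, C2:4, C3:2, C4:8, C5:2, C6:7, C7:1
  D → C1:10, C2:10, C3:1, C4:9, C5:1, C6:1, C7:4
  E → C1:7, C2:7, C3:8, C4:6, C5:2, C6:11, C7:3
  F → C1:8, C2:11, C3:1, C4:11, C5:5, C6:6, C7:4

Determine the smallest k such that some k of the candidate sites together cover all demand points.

Coverage sets (demand points within 6 of each site):
  A: {C5, C6}
  B: {C5, C6, C7}
  C: {C1, C2, C3, C5, C7}
  D: {C3, C5, C6, C7}
  E: {C4, C5, C7}
  F: {C3, C5, C6, C7}
No 2 sites suffice: every size-2 union leaves at least one demand point uncovered.
But {A, C, E} covers everything, so the minimum is 3.

3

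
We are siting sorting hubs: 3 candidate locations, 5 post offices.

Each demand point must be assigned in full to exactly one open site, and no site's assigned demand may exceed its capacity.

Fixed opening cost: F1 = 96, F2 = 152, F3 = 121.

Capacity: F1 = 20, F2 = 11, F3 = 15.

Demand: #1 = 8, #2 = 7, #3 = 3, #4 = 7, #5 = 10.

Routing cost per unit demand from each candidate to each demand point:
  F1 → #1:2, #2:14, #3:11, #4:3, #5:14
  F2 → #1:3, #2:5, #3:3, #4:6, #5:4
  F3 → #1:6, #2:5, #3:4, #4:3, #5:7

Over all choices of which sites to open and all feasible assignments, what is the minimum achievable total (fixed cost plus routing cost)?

Open {F1, F2, F3}; cheapest assignment that respects the capacities:
  F1 (cap 20, load 15): #1, #4 — cost 8×2 + 7×3 = 37
  F2 (cap 11, load 10): #5 — cost 10×4 = 40
  F3 (cap 15, load 10): #2, #3 — cost 7×5 + 3×4 = 47
  Shipping 124, fixed 369 → total 493.
  Any other capacity-feasible assignment to {F1, F2, F3} ships for at least 124.
Compare {F1, F3}: its best feasible assignment gives total 494.
Every other set of open sites that can feasibly serve all demand totals ≥ 494 even under its best assignment. Minimum: 493.

493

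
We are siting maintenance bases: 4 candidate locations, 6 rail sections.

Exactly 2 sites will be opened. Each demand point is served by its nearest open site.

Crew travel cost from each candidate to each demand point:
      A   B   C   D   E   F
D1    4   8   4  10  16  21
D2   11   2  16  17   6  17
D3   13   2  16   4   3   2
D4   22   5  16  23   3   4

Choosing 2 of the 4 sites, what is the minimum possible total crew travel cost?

19

Open {D1, D3}.
  A→D1 4, B→D3 2, C→D1 4, D→D3 4, E→D3 3, F→D3 2  ⇒ total 19.
Compare {D1, D4}: total 30.
Compare {D2, D3}: total 38.
No size-2 selection does better; minimum is 19.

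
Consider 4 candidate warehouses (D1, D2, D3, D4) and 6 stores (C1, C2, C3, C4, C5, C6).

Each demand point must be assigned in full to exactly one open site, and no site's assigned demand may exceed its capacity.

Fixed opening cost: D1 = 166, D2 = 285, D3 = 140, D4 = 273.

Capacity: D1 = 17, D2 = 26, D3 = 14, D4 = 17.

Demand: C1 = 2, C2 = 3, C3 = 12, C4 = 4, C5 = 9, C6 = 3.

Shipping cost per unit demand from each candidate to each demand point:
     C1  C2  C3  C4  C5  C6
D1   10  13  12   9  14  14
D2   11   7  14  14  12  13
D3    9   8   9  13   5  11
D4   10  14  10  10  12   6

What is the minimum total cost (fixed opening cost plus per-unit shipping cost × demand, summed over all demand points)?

766

Open {D2, D3}; cheapest assignment that respects the capacities:
  D2 (cap 26, load 19): C2, C3, C4 — cost 3×7 + 12×14 + 4×14 = 245
  D3 (cap 14, load 14): C1, C5, C6 — cost 2×9 + 9×5 + 3×11 = 96
  Shipping 341, fixed 425 → total 766.
  Any other capacity-feasible assignment to {D2, D3} ships for at least 341.
Compare {D1, D4}: its best feasible assignment gives total 798.
Compare {D1, D2}: its best feasible assignment gives total 821.
Every other set of open sites that can feasibly serve all demand totals ≥ 798 even under its best assignment. Minimum: 766.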